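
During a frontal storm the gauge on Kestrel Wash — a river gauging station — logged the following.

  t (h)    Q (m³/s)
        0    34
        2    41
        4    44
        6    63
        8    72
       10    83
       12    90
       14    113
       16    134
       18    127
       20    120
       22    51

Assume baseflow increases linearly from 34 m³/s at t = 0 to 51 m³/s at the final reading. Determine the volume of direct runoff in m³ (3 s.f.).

Direct-runoff ordinates (Q − Q_b): 0.00, 5.45, 6.91, 24.36, 31.82, 41.27, 46.73, 68.18, 87.64, 79.09, 70.55, 0.00 m³/s.
ΣQ_DR = 462.0 m³/s.
With Δt = 2 h = 7200 s, V = ΣQ_DR · Δt = 462.0 × 7200 = 3.33 × 10^6 m³.

V ≈ 3.33 × 10^6 m³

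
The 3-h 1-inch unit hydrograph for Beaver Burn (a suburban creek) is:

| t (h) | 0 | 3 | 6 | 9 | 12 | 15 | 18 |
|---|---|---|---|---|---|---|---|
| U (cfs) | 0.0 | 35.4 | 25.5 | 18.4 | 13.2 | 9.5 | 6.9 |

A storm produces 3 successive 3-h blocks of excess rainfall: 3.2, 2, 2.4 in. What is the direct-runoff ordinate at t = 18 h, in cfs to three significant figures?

Q ≈ 72.8 cfs

By discrete convolution, Q_j = Σ (P_i / 1 in) · U_{j−i}.
At t = 18 h (j=6): Q = (3.2/1)·6.9 + (2/1)·9.5 + (2.4/1)·13.2 = 72.8 cfs.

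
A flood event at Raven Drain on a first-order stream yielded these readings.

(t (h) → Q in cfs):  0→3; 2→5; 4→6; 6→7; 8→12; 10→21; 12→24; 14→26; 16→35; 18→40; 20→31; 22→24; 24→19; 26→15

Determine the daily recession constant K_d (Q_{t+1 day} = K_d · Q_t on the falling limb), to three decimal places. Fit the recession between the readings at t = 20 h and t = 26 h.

K_d ≈ 0.055

Between t = 20 h and t = 26 h the flow falls from 31 to 15 cfs over 3×2 h = 6 h.
Per-interval ratio K = (15/31)^(1/3) = 0.7851; K_d = K^(24/2) = 0.055.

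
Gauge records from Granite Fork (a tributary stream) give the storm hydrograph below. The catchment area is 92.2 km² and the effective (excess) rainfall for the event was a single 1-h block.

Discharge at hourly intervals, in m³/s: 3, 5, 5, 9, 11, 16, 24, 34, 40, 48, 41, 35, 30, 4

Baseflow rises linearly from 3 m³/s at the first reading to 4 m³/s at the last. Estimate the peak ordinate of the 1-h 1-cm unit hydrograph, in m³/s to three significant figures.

Direct runoff: 0.00, 1.92, 1.85, 5.77, 7.69, 12.62, 20.54, 30.46, 36.38, 44.31, 37.23, 31.15, 26.08, 0.00 m³/s; ΣQ_DR = 256.0 m³/s, peak = 44.31 m³/s.
Runoff depth d = ΣQ_DR·Δt / A = 256.0 × 3600 / (92.2 km²) = 9.996 mm.
The 1-cm UH is the DRH scaled by (10 mm)/d, so U_p = 44.31 × 10/9.996 = 44.3 m³/s.

U_p ≈ 44.3 m³/s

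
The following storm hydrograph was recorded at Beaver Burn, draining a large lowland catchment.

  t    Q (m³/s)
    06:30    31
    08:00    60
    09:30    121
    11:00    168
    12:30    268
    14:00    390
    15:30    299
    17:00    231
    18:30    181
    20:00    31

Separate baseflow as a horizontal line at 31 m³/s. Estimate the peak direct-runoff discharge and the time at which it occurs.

Subtracting baseflow gives direct-runoff ordinates: 0.0, 29.0, 90.0, 137.0, 237.0, 359.0, 268.0, 200.0, 150.0, 0.0 m³/s.
The maximum is 359.0 m³/s, occurring at the reading for t = 14:00.

Q_p = 359.0 m³/s at t = 14:00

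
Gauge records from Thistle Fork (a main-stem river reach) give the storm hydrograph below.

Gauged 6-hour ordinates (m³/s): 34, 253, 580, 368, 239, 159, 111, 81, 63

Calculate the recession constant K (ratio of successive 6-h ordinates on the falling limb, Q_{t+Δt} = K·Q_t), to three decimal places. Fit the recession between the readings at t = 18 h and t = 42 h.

Using the recession-limb readings at t = 18 h and t = 42 h: Q falls from 368 to 81 m³/s over 4 intervals.
K = (Q₂/Q₁)^(1/4) = (81/368)^(1/4) = 0.685.

K ≈ 0.685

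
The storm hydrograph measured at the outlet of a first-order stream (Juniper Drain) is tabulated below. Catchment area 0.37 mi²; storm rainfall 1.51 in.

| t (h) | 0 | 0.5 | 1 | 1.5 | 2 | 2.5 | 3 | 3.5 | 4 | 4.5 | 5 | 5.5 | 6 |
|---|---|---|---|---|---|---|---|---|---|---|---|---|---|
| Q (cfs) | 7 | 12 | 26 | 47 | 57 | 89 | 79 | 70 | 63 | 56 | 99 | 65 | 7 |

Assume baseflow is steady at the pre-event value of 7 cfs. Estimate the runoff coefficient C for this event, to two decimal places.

C ≈ 0.81

ΣQ_DR = 586.0 cfs; V = ΣQ_DR·Δt = 1.055 × 10^6 ft³.
Runoff depth d = V / A = 1.227 in.
C = d / P = 1.227 / 1.51 = 0.81.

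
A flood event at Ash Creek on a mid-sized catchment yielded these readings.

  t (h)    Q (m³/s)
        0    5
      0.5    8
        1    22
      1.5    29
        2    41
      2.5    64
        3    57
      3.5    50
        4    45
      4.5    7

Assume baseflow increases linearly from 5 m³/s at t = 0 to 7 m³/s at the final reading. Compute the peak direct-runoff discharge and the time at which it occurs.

Subtracting baseflow gives direct-runoff ordinates: 0.00, 2.78, 16.56, 23.33, 35.11, 57.89, 50.67, 43.44, 38.22, 0.00 m³/s.
The maximum is 57.89 m³/s, occurring at the reading for t = 2.5 h.

Q_p = 57.89 m³/s at t = 2.5 h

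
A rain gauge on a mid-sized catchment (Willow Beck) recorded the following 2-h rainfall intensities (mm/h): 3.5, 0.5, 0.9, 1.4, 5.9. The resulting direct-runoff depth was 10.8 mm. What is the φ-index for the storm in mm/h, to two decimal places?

φ ≈ 2.00 mm/h

Only the 2 blocks with intensity above φ contribute runoff: 3.5, 5.9 mm/h.
Σ(I−φ)·Δt = d  ⇒  (3.5+5.9 − 2φ)·2 = 10.8
φ = (9.400 − 10.8/2) / 2 = 2.00 mm/h.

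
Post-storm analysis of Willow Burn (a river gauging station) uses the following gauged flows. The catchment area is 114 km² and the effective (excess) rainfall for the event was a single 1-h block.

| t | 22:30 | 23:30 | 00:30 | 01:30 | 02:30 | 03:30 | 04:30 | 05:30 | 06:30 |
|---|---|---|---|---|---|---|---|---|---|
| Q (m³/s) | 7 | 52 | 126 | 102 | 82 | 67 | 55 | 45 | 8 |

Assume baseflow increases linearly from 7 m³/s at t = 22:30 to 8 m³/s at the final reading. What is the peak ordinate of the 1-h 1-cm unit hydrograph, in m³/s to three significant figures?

U_p ≈ 78.9 m³/s

Direct runoff: 0.00, 44.88, 118.75, 94.62, 74.50, 59.38, 47.25, 37.12, 0.00 m³/s; ΣQ_DR = 476.5 m³/s, peak = 118.75 m³/s.
Runoff depth d = ΣQ_DR·Δt / A = 476.5 × 3600 / (114 km²) = 15.05 mm.
The 1-cm UH is the DRH scaled by (10 mm)/d, so U_p = 118.75 × 10/15.05 = 78.9 m³/s.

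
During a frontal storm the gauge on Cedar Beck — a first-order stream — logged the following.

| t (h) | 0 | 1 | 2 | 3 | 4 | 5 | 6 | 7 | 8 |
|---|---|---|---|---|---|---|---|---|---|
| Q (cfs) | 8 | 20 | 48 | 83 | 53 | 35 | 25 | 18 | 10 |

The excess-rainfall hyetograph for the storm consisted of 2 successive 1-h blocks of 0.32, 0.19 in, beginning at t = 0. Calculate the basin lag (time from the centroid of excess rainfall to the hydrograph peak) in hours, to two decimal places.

t_L ≈ 2.13 h

Centroid of excess rainfall: t_c = Σ P_i·t̄_i / ΣP_i = 0.8725 h (block centres at 0.5, 1.5 h).
Hydrograph peak occurs at t = 3 h, so basin lag t_L = 3 − 0.8725 = 2.13 h.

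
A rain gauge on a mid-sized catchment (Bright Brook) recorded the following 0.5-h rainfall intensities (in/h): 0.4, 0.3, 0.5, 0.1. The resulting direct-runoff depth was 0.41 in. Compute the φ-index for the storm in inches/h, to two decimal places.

φ ≈ 0.13 in/h

Only the 3 blocks with intensity above φ contribute runoff: 0.4, 0.3, 0.5 in/h.
Σ(I−φ)·Δt = d  ⇒  (0.4+0.3+0.5 − 3φ)·0.5 = 0.41
φ = (1.200 − 0.41/0.5) / 3 = 0.13 in/h.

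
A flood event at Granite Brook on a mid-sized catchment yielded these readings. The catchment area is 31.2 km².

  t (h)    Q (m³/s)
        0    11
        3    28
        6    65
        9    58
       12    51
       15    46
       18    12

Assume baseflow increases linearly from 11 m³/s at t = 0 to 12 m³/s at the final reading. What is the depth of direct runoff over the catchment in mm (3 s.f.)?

Direct runoff: 0.00, 16.83, 53.67, 46.50, 39.33, 34.17, 0.00 m³/s; ΣQ_DR = 190.5 m³/s.
V = ΣQ_DR · Δt = 190.5 × 10800 s = 2.057 × 10^6 m³.
Over A = 31.2 km², depth = V / A = 65.9 mm.

d ≈ 65.9 mm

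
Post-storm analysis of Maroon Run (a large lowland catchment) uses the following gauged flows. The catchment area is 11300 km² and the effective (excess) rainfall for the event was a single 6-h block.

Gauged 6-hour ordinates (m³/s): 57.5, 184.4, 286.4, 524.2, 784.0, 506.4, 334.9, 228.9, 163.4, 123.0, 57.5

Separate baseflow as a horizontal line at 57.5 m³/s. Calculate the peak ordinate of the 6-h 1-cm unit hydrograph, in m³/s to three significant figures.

U_p ≈ 1450 m³/s

Direct runoff: 0.0, 126.9, 228.9, 466.7, 726.5, 448.9, 277.4, 171.4, 105.9, 65.5, 0.0 m³/s; ΣQ_DR = 2618 m³/s, peak = 726.5 m³/s.
Runoff depth d = ΣQ_DR·Δt / A = 2618 × 21600 / (11300 km²) = 5.005 mm.
The 1-cm UH is the DRH scaled by (10 mm)/d, so U_p = 726.5 × 10/5.005 = 1450 m³/s.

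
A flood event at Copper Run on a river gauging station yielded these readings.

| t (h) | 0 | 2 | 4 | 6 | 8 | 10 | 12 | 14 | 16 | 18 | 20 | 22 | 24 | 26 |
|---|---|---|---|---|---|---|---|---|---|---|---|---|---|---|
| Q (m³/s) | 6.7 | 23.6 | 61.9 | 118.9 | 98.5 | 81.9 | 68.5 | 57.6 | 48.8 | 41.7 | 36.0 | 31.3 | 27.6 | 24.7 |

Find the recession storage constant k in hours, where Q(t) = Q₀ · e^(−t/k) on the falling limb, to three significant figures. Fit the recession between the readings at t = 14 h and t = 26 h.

On the falling limb, Q drops from 57.6 to 24.7 m³/s between t = 14 h and t = 26 h (Δt = 12 h).
k = −Δt / ln(Q₂/Q₁) = −12 / ln(24.7/57.6) = 14.2 h.

k ≈ 14.2 h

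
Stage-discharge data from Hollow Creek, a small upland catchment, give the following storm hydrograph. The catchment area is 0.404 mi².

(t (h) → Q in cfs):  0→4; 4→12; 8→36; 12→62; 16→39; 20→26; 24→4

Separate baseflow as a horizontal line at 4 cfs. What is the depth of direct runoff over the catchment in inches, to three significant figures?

d ≈ 2.38 in

Direct runoff: 0.0, 8.0, 32.0, 58.0, 35.0, 22.0, 0.0 cfs; ΣQ_DR = 155.0 cfs.
V = ΣQ_DR · Δt = 155.0 × 14400 s = 2.232 × 10^6 ft³.
Over A = 0.404 mi², depth = V / A = 2.38 in.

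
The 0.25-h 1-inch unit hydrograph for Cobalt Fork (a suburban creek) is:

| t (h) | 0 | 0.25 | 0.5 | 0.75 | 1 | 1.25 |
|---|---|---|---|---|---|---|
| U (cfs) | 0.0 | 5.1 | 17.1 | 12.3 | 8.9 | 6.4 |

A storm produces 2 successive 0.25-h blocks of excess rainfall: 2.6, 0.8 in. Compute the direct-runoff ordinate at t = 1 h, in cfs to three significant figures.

Q ≈ 33.0 cfs

By discrete convolution, Q_j = Σ (P_i / 1 in) · U_{j−i}.
At t = 1 h (j=4): Q = (2.6/1)·8.9 + (0.8/1)·12.3 = 33.0 cfs.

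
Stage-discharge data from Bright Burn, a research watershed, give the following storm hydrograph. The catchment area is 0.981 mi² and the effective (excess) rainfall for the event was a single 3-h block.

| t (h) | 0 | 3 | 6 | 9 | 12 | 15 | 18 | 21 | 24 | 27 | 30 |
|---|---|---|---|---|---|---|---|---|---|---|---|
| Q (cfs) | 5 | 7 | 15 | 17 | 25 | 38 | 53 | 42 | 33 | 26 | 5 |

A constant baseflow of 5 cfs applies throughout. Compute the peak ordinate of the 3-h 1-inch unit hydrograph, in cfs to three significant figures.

U_p ≈ 48.0 cfs

Direct runoff: 0.0, 2.0, 10.0, 12.0, 20.0, 33.0, 48.0, 37.0, 28.0, 21.0, 0.0 cfs; ΣQ_DR = 211.0 cfs, peak = 48.0 cfs.
Runoff depth d = ΣQ_DR·Δt / A = 211.0 × 10800 / (0.981 mi²) = 0.9999 in.
The 1-inch UH is the DRH scaled by (1 in)/d, so U_p = 48.0 × 1/0.9999 = 48.0 cfs.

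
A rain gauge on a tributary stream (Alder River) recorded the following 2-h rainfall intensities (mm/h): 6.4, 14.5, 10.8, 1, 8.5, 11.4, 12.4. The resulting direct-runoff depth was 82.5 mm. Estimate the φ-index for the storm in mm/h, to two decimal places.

φ ≈ 3.79 mm/h

Only the 6 blocks with intensity above φ contribute runoff: 6.4, 14.5, 10.8, 8.5, 11.4, 12.4 mm/h.
Σ(I−φ)·Δt = d  ⇒  (6.4+14.5+10.8+8.5+11.4+12.4 − 6φ)·2 = 82.5
φ = (64.00 − 82.5/2) / 6 = 3.79 mm/h.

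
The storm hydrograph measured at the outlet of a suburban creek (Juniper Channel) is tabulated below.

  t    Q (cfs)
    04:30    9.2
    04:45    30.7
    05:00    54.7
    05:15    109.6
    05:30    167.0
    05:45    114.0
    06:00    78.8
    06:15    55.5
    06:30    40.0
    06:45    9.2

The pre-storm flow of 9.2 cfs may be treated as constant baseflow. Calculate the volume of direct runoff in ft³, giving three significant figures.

Direct-runoff ordinates (Q − Q_b): 0.0, 21.5, 45.5, 100.4, 157.8, 104.8, 69.6, 46.3, 30.8, 0.0 cfs.
ΣQ_DR = 576.7 cfs.
With Δt = 0.25 h = 900 s, V = ΣQ_DR · Δt = 576.7 × 900 = 5.19 × 10^5 ft³.

V ≈ 5.19 × 10^5 ft³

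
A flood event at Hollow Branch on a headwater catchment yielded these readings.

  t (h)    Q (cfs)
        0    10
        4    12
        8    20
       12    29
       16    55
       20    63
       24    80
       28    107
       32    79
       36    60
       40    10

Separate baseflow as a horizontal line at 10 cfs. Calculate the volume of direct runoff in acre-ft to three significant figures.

Direct-runoff ordinates (Q − Q_b): 0.0, 2.0, 10.0, 19.0, 45.0, 53.0, 70.0, 97.0, 69.0, 50.0, 0.0 cfs.
ΣQ_DR = 415.0 cfs.
With Δt = 4 h = 14400 s, V = ΣQ_DR · Δt = 415.0 × 14400 = 5.98 × 10^6 ft³ = 137 acre-ft.

V ≈ 137 acre-ft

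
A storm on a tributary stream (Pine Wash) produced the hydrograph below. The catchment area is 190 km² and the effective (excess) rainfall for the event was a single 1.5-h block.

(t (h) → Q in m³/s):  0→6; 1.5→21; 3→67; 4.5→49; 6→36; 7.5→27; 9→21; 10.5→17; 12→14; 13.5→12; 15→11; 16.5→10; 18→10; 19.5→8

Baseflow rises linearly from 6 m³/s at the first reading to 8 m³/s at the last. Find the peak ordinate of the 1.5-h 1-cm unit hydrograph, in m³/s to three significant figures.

U_p ≈ 101 m³/s

Direct runoff: 0.00, 14.85, 60.69, 42.54, 29.38, 20.23, 14.08, 9.92, 6.77, 4.62, 3.46, 2.31, 2.15, 0.00 m³/s; ΣQ_DR = 211.0 m³/s, peak = 60.69 m³/s.
Runoff depth d = ΣQ_DR·Δt / A = 211.0 × 5400 / (190 km²) = 5.997 mm.
The 1-cm UH is the DRH scaled by (10 mm)/d, so U_p = 60.69 × 10/5.997 = 101 m³/s.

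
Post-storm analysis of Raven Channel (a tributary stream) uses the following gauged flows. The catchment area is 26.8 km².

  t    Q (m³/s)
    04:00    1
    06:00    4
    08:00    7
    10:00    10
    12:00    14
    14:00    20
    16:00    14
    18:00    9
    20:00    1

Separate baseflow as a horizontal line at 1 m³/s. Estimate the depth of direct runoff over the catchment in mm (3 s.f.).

d ≈ 19.1 mm

Direct runoff: 0.0, 3.0, 6.0, 9.0, 13.0, 19.0, 13.0, 8.0, 0.0 m³/s; ΣQ_DR = 71.00 m³/s.
V = ΣQ_DR · Δt = 71.00 × 7200 s = 5.112 × 10^5 m³.
Over A = 26.8 km², depth = V / A = 19.1 mm.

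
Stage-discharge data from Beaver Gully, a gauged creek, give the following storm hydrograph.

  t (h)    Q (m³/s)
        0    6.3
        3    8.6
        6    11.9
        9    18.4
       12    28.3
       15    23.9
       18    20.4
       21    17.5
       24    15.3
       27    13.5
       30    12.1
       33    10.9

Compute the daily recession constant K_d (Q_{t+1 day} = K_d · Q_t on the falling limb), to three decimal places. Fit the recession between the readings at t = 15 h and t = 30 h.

K_d ≈ 0.337

Between t = 15 h and t = 30 h the flow falls from 23.9 to 12.1 m³/s over 5×3 h = 15 h.
Per-interval ratio K = (12.1/23.9)^(1/5) = 0.8727; K_d = K^(24/3) = 0.337.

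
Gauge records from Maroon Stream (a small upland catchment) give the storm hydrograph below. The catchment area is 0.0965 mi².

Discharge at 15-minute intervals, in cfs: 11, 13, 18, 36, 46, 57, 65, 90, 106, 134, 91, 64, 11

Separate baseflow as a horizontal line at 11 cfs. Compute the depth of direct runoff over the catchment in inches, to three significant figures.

d ≈ 2.40 in

Direct runoff: 0.0, 2.0, 7.0, 25.0, 35.0, 46.0, 54.0, 79.0, 95.0, 123.0, 80.0, 53.0, 0.0 cfs; ΣQ_DR = 599.0 cfs.
V = ΣQ_DR · Δt = 599.0 × 900 s = 5.391 × 10^5 ft³.
Over A = 0.0965 mi², depth = V / A = 2.40 in.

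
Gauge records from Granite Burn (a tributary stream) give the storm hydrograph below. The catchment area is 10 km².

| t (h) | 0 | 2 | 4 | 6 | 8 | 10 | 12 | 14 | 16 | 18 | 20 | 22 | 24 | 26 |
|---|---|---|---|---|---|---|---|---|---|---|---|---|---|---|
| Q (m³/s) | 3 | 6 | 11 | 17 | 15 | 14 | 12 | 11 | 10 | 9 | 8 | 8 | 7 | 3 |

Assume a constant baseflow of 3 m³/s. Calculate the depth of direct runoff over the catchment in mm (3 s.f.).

Direct runoff: 0.0, 3.0, 8.0, 14.0, 12.0, 11.0, 9.0, 8.0, 7.0, 6.0, 5.0, 5.0, 4.0, 0.0 m³/s; ΣQ_DR = 92.00 m³/s.
V = ΣQ_DR · Δt = 92.00 × 7200 s = 6.624 × 10^5 m³.
Over A = 10 km², depth = V / A = 66.2 mm.

d ≈ 66.2 mm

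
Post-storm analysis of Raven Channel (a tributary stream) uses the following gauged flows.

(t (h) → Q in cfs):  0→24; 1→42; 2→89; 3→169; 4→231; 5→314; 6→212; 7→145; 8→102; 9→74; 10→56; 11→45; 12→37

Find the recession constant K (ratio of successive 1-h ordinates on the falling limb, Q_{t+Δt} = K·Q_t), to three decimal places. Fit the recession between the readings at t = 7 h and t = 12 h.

Using the recession-limb readings at t = 7 h and t = 12 h: Q falls from 145 to 37 cfs over 5 intervals.
K = (Q₂/Q₁)^(1/5) = (37/145)^(1/5) = 0.761.

K ≈ 0.761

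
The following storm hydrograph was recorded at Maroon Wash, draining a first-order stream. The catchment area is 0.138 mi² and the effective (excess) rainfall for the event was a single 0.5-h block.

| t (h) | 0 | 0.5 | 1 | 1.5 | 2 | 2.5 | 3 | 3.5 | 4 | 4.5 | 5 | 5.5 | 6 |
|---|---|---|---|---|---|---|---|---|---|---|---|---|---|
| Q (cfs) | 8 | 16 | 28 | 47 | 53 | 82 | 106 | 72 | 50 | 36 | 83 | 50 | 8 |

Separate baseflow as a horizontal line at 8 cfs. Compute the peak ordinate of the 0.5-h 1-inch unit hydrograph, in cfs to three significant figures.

U_p ≈ 32.6 cfs

Direct runoff: 0.0, 8.0, 20.0, 39.0, 45.0, 74.0, 98.0, 64.0, 42.0, 28.0, 75.0, 42.0, 0.0 cfs; ΣQ_DR = 535.0 cfs, peak = 98.0 cfs.
Runoff depth d = ΣQ_DR·Δt / A = 535.0 × 1800 / (0.138 mi²) = 3.004 in.
The 1-inch UH is the DRH scaled by (1 in)/d, so U_p = 98.0 × 1/3.004 = 32.6 cfs.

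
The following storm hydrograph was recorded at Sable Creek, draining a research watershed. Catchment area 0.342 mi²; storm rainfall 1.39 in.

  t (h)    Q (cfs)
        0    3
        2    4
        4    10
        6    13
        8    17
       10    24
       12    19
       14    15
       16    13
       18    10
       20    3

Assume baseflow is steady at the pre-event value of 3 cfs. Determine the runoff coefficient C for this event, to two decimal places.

C ≈ 0.64

ΣQ_DR = 98.00 cfs; V = ΣQ_DR·Δt = 7.056 × 10^5 ft³.
Runoff depth d = V / A = 0.8881 in.
C = d / P = 0.8881 / 1.39 = 0.64.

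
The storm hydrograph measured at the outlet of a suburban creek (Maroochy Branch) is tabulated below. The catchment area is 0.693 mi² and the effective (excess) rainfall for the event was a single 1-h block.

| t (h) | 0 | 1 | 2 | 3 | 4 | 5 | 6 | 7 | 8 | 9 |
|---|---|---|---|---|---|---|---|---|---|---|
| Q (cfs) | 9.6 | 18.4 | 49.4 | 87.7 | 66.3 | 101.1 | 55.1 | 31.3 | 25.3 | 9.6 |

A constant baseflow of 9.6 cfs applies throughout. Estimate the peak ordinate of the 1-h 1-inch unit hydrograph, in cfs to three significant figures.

Direct runoff: 0.0, 8.8, 39.8, 78.1, 56.7, 91.5, 45.5, 21.7, 15.7, 0.0 cfs; ΣQ_DR = 357.8 cfs, peak = 91.5 cfs.
Runoff depth d = ΣQ_DR·Δt / A = 357.8 × 3600 / (0.693 mi²) = 0.8001 in.
The 1-inch UH is the DRH scaled by (1 in)/d, so U_p = 91.5 × 1/0.8001 = 114 cfs.

U_p ≈ 114 cfs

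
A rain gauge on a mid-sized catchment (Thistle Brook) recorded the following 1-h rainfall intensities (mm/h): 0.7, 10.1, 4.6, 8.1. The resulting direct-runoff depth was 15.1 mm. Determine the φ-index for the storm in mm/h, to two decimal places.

φ ≈ 2.57 mm/h

Only the 3 blocks with intensity above φ contribute runoff: 10.1, 4.6, 8.1 mm/h.
Σ(I−φ)·Δt = d  ⇒  (10.1+4.6+8.1 − 3φ)·1 = 15.1
φ = (22.80 − 15.1/1) / 3 = 2.57 mm/h.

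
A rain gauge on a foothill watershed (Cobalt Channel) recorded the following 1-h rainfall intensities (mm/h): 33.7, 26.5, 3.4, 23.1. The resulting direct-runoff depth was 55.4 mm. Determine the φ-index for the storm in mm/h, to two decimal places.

φ ≈ 9.30 mm/h

Only the 3 blocks with intensity above φ contribute runoff: 33.7, 26.5, 23.1 mm/h.
Σ(I−φ)·Δt = d  ⇒  (33.7+26.5+23.1 − 3φ)·1 = 55.4
φ = (83.30 − 55.4/1) / 3 = 9.30 mm/h.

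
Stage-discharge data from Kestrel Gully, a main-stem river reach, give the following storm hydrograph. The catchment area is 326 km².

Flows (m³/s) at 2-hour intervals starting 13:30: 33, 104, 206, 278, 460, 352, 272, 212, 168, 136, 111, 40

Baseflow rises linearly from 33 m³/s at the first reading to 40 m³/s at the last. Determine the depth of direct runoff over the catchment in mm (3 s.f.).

Direct runoff: 0.00, 70.36, 171.73, 243.09, 424.45, 315.82, 235.18, 174.55, 129.91, 97.27, 71.64, 0.00 m³/s; ΣQ_DR = 1934 m³/s.
V = ΣQ_DR · Δt = 1934 × 7200 s = 1.392 × 10^7 m³.
Over A = 326 km², depth = V / A = 42.7 mm.

d ≈ 42.7 mm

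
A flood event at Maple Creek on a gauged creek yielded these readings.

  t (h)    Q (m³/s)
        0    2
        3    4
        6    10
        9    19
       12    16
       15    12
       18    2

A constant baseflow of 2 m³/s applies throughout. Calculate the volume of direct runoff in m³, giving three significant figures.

Direct-runoff ordinates (Q − Q_b): 0.0, 2.0, 8.0, 17.0, 14.0, 10.0, 0.0 m³/s.
ΣQ_DR = 51.00 m³/s.
With Δt = 3 h = 10800 s, V = ΣQ_DR · Δt = 51.00 × 10800 = 5.51 × 10^5 m³.

V ≈ 5.51 × 10^5 m³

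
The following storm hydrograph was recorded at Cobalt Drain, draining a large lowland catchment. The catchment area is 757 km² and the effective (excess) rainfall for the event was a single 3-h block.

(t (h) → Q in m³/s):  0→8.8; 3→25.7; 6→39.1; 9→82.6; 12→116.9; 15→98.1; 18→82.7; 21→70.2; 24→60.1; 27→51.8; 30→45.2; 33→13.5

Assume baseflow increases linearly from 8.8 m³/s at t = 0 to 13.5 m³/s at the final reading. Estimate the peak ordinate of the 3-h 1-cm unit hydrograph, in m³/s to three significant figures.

Direct runoff: 0.00, 16.47, 29.45, 72.52, 106.39, 87.16, 71.34, 58.41, 47.88, 39.15, 32.13, 0.00 m³/s; ΣQ_DR = 560.9 m³/s, peak = 106.39 m³/s.
Runoff depth d = ΣQ_DR·Δt / A = 560.9 × 10800 / (757 km²) = 8.002 mm.
The 1-cm UH is the DRH scaled by (10 mm)/d, so U_p = 106.39 × 10/8.002 = 133 m³/s.

U_p ≈ 133 m³/s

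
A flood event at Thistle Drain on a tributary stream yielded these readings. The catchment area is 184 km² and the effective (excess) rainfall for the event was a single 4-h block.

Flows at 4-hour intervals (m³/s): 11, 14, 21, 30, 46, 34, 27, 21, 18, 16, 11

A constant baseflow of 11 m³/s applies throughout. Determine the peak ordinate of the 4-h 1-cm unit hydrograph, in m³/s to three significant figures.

Direct runoff: 0.0, 3.0, 10.0, 19.0, 35.0, 23.0, 16.0, 10.0, 7.0, 5.0, 0.0 m³/s; ΣQ_DR = 128.0 m³/s, peak = 35.0 m³/s.
Runoff depth d = ΣQ_DR·Δt / A = 128.0 × 14400 / (184 km²) = 10.02 mm.
The 1-cm UH is the DRH scaled by (10 mm)/d, so U_p = 35.0 × 10/10.02 = 34.9 m³/s.

U_p ≈ 34.9 m³/s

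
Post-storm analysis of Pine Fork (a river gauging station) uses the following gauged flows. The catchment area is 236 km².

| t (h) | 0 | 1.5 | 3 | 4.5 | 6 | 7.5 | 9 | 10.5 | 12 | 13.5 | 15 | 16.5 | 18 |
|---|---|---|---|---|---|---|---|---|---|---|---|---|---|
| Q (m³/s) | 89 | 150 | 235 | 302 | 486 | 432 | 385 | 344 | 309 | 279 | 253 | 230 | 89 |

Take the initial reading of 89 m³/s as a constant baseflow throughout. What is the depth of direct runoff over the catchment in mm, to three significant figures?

Direct runoff: 0.0, 61.0, 146.0, 213.0, 397.0, 343.0, 296.0, 255.0, 220.0, 190.0, 164.0, 141.0, 0.0 m³/s; ΣQ_DR = 2426 m³/s.
V = ΣQ_DR · Δt = 2426 × 5400 s = 1.310 × 10^7 m³.
Over A = 236 km², depth = V / A = 55.5 mm.

d ≈ 55.5 mm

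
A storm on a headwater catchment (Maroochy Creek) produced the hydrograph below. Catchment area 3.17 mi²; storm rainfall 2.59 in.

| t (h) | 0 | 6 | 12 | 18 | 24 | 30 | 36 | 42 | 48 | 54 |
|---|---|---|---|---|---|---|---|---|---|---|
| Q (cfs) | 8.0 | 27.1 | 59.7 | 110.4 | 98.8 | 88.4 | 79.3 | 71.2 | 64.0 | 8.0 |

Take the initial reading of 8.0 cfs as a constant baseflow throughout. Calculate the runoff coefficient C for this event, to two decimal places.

ΣQ_DR = 534.9 cfs; V = ΣQ_DR·Δt = 1.155 × 10^7 ft³.
Runoff depth d = V / A = 1.569 in.
C = d / P = 1.569 / 2.59 = 0.61.

C ≈ 0.61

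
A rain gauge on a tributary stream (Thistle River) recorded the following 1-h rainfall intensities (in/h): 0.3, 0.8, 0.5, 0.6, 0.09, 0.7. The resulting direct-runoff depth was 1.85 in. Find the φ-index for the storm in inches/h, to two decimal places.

φ ≈ 0.21 in/h

Only the 5 blocks with intensity above φ contribute runoff: 0.3, 0.8, 0.5, 0.6, 0.7 in/h.
Σ(I−φ)·Δt = d  ⇒  (0.3+0.8+0.5+0.6+0.7 − 5φ)·1 = 1.85
φ = (2.900 − 1.85/1) / 5 = 0.21 in/h.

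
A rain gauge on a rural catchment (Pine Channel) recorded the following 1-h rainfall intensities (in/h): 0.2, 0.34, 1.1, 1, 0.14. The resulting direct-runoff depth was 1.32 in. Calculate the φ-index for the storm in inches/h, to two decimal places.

Only the 2 blocks with intensity above φ contribute runoff: 1.1, 1 in/h.
Σ(I−φ)·Δt = d  ⇒  (1.1+1 − 2φ)·1 = 1.32
φ = (2.100 − 1.32/1) / 2 = 0.39 in/h.

φ ≈ 0.39 in/h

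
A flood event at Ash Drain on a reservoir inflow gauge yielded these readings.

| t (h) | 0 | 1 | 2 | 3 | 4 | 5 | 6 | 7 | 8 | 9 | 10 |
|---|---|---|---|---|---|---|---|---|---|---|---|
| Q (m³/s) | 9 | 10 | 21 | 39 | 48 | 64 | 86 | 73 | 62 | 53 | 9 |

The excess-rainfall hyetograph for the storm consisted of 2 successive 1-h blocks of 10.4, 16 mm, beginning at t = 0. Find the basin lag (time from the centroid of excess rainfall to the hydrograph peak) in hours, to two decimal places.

t_L ≈ 4.89 h

Centroid of excess rainfall: t_c = Σ P_i·t̄_i / ΣP_i = 1.1061 h (block centres at 0.5, 1.5 h).
Hydrograph peak occurs at t = 6 h, so basin lag t_L = 6 − 1.1061 = 4.89 h.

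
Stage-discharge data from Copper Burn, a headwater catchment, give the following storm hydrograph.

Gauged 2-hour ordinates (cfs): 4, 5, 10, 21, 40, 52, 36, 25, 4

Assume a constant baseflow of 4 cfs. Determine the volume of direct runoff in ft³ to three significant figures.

V ≈ 1.16 × 10^6 ft³

Direct-runoff ordinates (Q − Q_b): 0.0, 1.0, 6.0, 17.0, 36.0, 48.0, 32.0, 21.0, 0.0 cfs.
ΣQ_DR = 161.0 cfs.
With Δt = 2 h = 7200 s, V = ΣQ_DR · Δt = 161.0 × 7200 = 1.16 × 10^6 ft³.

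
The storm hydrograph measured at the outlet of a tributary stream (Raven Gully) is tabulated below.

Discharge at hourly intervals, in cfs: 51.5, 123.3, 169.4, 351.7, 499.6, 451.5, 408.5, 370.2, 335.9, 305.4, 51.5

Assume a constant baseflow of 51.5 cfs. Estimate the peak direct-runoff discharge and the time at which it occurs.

Subtracting baseflow gives direct-runoff ordinates: 0.0, 71.8, 117.9, 300.2, 448.1, 400.0, 357.0, 318.7, 284.4, 253.9, 0.0 cfs.
The maximum is 448.1 cfs, occurring at the reading for t = 4 h.

Q_p = 448.1 cfs at t = 4 h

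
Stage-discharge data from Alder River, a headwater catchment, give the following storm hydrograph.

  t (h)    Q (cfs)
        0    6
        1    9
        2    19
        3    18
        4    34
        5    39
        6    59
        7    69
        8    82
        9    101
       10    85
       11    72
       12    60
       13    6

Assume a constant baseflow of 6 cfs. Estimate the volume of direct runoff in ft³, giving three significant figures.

V ≈ 2.07 × 10^6 ft³

Direct-runoff ordinates (Q − Q_b): 0.0, 3.0, 13.0, 12.0, 28.0, 33.0, 53.0, 63.0, 76.0, 95.0, 79.0, 66.0, 54.0, 0.0 cfs.
ΣQ_DR = 575.0 cfs.
With Δt = 1 h = 3600 s, V = ΣQ_DR · Δt = 575.0 × 3600 = 2.07 × 10^6 ft³.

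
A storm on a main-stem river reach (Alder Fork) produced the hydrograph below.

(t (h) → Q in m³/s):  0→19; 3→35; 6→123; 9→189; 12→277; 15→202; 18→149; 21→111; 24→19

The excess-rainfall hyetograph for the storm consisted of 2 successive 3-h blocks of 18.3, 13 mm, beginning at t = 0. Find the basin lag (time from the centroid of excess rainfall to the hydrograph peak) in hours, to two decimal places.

Centroid of excess rainfall: t_c = Σ P_i·t̄_i / ΣP_i = 2.7460 h (block centres at 1.5, 4.5 h).
Hydrograph peak occurs at t = 12 h, so basin lag t_L = 12 − 2.7460 = 9.25 h.

t_L ≈ 9.25 h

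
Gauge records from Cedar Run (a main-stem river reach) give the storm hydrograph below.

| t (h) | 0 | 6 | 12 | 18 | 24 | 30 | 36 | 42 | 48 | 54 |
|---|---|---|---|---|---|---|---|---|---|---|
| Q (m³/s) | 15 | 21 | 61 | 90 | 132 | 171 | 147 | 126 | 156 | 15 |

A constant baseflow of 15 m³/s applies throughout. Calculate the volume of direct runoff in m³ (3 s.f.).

V ≈ 1.69 × 10^7 m³

Direct-runoff ordinates (Q − Q_b): 0.0, 6.0, 46.0, 75.0, 117.0, 156.0, 132.0, 111.0, 141.0, 0.0 m³/s.
ΣQ_DR = 784.0 m³/s.
With Δt = 6 h = 21600 s, V = ΣQ_DR · Δt = 784.0 × 21600 = 1.69 × 10^7 m³.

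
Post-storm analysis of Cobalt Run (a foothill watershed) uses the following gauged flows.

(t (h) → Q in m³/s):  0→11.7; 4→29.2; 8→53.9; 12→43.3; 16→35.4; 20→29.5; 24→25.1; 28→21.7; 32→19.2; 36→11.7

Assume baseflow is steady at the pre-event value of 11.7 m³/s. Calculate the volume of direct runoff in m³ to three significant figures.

V ≈ 2.36 × 10^6 m³

Direct-runoff ordinates (Q − Q_b): 0.0, 17.5, 42.2, 31.6, 23.7, 17.8, 13.4, 10.0, 7.5, 0.0 m³/s.
ΣQ_DR = 163.7 m³/s.
With Δt = 4 h = 14400 s, V = ΣQ_DR · Δt = 163.7 × 14400 = 2.36 × 10^6 m³.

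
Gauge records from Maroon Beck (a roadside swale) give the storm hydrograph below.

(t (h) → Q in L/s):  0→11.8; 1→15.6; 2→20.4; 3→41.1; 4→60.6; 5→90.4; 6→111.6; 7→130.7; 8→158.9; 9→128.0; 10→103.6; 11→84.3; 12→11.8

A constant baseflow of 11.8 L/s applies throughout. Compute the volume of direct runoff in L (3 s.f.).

Direct-runoff ordinates (Q − Q_b): 0.0, 3.8, 8.6, 29.3, 48.8, 78.6, 99.8, 118.9, 147.1, 116.2, 91.8, 72.5, 0.0 L/s.
ΣQ_DR = 815.4 L/s.
With Δt = 1 h = 3600 s, V = ΣQ_DR · Δt = 815.4 × 3600 = 2.94 × 10^6 L.

V ≈ 2.94 × 10^6 L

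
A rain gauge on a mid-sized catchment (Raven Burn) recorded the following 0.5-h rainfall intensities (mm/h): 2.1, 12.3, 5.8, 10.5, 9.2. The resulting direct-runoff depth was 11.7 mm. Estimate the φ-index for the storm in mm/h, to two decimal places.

Only the 4 blocks with intensity above φ contribute runoff: 12.3, 5.8, 10.5, 9.2 mm/h.
Σ(I−φ)·Δt = d  ⇒  (12.3+5.8+10.5+9.2 − 4φ)·0.5 = 11.7
φ = (37.80 − 11.7/0.5) / 4 = 3.60 mm/h.

φ ≈ 3.60 mm/h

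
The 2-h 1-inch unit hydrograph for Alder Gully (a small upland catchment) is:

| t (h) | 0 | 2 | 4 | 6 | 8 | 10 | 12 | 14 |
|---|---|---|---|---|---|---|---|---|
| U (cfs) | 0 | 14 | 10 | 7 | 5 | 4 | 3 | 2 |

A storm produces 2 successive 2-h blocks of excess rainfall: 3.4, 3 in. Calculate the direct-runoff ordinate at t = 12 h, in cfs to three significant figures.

Q ≈ 22.2 cfs

By discrete convolution, Q_j = Σ (P_i / 1 in) · U_{j−i}.
At t = 12 h (j=6): Q = (3.4/1)·3 + (3/1)·4 = 22.2 cfs.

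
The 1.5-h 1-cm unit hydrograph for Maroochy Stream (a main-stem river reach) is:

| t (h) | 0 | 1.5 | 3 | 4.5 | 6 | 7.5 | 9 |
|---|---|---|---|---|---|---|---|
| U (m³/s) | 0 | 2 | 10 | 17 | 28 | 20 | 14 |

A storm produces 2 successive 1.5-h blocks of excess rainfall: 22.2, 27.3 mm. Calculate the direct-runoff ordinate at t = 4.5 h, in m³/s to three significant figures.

By discrete convolution, Q_j = Σ (P_i / 10 mm) · U_{j−i}.
At t = 4.5 h (j=3): Q = (22.2/10)·17 + (27.3/10)·10 = 65.0 m³/s.

Q ≈ 65.0 m³/s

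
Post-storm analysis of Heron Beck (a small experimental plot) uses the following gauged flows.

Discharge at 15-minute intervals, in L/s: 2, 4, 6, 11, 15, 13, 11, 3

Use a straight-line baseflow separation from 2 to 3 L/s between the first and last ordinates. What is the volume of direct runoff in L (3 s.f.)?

V ≈ 40500 L

Direct-runoff ordinates (Q − Q_b): 0.00, 1.86, 3.71, 8.57, 12.43, 10.29, 8.14, 0.00 L/s.
ΣQ_DR = 45.00 L/s.
With Δt = 0.25 h = 900 s, V = ΣQ_DR · Δt = 45.00 × 900 = 40500 L.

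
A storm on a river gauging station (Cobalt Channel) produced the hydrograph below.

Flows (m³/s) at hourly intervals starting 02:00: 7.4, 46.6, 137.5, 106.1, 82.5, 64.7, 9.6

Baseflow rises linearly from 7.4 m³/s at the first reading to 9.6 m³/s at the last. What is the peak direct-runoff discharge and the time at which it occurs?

Q_p = 129.37 m³/s at t = 04:00

Subtracting baseflow gives direct-runoff ordinates: 0.00, 38.83, 129.37, 97.60, 73.63, 55.47, 0.00 m³/s.
The maximum is 129.37 m³/s, occurring at the reading for t = 04:00.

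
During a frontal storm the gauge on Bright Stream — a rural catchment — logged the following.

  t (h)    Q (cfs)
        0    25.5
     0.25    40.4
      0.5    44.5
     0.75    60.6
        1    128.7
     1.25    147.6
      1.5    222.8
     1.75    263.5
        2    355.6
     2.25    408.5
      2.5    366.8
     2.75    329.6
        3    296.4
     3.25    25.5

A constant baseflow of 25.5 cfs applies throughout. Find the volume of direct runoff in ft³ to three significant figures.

V ≈ 2.12 × 10^6 ft³

Direct-runoff ordinates (Q − Q_b): 0.0, 14.9, 19.0, 35.1, 103.2, 122.1, 197.3, 238.0, 330.1, 383.0, 341.3, 304.1, 270.9, 0.0 cfs.
ΣQ_DR = 2359 cfs.
With Δt = 0.25 h = 900 s, V = ΣQ_DR · Δt = 2359 × 900 = 2.12 × 10^6 ft³.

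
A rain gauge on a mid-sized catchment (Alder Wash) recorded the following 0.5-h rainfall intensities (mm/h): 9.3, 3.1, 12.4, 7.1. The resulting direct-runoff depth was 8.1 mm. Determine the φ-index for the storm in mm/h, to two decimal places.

φ ≈ 4.20 mm/h

Only the 3 blocks with intensity above φ contribute runoff: 9.3, 12.4, 7.1 mm/h.
Σ(I−φ)·Δt = d  ⇒  (9.3+12.4+7.1 − 3φ)·0.5 = 8.1
φ = (28.80 − 8.1/0.5) / 3 = 4.20 mm/h.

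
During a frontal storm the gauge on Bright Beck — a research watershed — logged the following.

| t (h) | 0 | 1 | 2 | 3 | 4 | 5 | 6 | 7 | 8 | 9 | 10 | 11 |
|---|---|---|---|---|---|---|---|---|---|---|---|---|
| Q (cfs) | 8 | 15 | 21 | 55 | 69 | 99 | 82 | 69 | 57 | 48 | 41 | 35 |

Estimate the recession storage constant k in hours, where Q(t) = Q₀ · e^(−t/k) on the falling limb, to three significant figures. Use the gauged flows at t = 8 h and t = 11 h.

On the falling limb, Q drops from 57 to 35 cfs between t = 8 h and t = 11 h (Δt = 3 h).
k = −Δt / ln(Q₂/Q₁) = −3 / ln(35/57) = 6.15 h.

k ≈ 6.15 h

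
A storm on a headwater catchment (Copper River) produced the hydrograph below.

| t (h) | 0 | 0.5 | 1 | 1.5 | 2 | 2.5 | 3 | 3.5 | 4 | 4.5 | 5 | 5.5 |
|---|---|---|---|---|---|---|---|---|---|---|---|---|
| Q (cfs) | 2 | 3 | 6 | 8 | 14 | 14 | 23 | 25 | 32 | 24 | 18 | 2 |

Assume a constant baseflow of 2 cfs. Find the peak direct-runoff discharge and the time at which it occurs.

Subtracting baseflow gives direct-runoff ordinates: 0.0, 1.0, 4.0, 6.0, 12.0, 12.0, 21.0, 23.0, 30.0, 22.0, 16.0, 0.0 cfs.
The maximum is 30.0 cfs, occurring at the reading for t = 4 h.

Q_p = 30.0 cfs at t = 4 h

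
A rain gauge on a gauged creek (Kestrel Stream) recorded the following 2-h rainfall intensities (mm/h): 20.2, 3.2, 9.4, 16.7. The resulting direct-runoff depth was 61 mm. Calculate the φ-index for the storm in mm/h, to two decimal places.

Only the 3 blocks with intensity above φ contribute runoff: 20.2, 9.4, 16.7 mm/h.
Σ(I−φ)·Δt = d  ⇒  (20.2+9.4+16.7 − 3φ)·2 = 61
φ = (46.30 − 61/2) / 3 = 5.27 mm/h.

φ ≈ 5.27 mm/h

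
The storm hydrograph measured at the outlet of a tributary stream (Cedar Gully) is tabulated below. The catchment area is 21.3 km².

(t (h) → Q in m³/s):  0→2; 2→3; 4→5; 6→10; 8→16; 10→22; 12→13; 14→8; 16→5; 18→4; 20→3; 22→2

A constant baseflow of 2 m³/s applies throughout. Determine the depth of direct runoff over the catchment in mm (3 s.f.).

Direct runoff: 0.0, 1.0, 3.0, 8.0, 14.0, 20.0, 11.0, 6.0, 3.0, 2.0, 1.0, 0.0 m³/s; ΣQ_DR = 69.00 m³/s.
V = ΣQ_DR · Δt = 69.00 × 7200 s = 4.968 × 10^5 m³.
Over A = 21.3 km², depth = V / A = 23.3 mm.

d ≈ 23.3 mm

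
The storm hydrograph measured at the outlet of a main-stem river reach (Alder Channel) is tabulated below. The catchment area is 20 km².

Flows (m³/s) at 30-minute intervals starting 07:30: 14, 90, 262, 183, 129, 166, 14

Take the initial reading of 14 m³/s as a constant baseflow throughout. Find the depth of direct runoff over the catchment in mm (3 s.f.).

Direct runoff: 0.0, 76.0, 248.0, 169.0, 115.0, 152.0, 0.0 m³/s; ΣQ_DR = 760.0 m³/s.
V = ΣQ_DR · Δt = 760.0 × 1800 s = 1.368 × 10^6 m³.
Over A = 20 km², depth = V / A = 68.4 mm.

d ≈ 68.4 mm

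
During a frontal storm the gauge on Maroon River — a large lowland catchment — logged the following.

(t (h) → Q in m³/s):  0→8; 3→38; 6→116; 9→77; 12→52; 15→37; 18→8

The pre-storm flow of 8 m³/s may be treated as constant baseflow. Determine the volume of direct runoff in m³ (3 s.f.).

Direct-runoff ordinates (Q − Q_b): 0.0, 30.0, 108.0, 69.0, 44.0, 29.0, 0.0 m³/s.
ΣQ_DR = 280.0 m³/s.
With Δt = 3 h = 10800 s, V = ΣQ_DR · Δt = 280.0 × 10800 = 3.02 × 10^6 m³.

V ≈ 3.02 × 10^6 m³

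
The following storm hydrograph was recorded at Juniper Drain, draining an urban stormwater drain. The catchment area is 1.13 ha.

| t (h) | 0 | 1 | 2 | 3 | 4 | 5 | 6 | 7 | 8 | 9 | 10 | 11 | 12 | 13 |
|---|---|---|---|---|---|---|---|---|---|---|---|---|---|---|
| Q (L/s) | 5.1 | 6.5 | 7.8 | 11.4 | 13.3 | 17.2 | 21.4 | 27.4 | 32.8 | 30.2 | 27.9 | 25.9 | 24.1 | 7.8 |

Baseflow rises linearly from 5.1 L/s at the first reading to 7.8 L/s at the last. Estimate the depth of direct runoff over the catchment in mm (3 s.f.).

Direct runoff: 0.00, 1.19, 2.28, 5.68, 7.37, 11.06, 15.05, 20.85, 26.04, 23.23, 20.72, 18.52, 16.51, 0.00 L/s; ΣQ_DR = 168.5 L/s.
V = ΣQ_DR · Δt = 168.5 × 3600 s = 6.066 × 10^5 L.
Over A = 1.13 ha, depth = V / A = 53.7 mm.

d ≈ 53.7 mm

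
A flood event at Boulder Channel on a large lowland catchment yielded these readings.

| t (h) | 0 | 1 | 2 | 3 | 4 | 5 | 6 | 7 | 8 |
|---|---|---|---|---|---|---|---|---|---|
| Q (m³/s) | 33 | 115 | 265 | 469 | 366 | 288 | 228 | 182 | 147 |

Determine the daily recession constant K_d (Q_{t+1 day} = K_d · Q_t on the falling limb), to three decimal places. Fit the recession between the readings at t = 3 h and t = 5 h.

K_d ≈ 0.003

Between t = 3 h and t = 5 h the flow falls from 469 to 288 m³/s over 2×1 h = 2 h.
Per-interval ratio K = (288/469)^(1/2) = 0.7836; K_d = K^(24/1) = 0.003.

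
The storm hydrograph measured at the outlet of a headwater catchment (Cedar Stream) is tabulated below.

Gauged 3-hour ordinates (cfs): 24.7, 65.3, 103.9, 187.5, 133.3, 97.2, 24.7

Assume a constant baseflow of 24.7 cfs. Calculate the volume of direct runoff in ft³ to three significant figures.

V ≈ 5.01 × 10^6 ft³

Direct-runoff ordinates (Q − Q_b): 0.0, 40.6, 79.2, 162.8, 108.6, 72.5, 0.0 cfs.
ΣQ_DR = 463.7 cfs.
With Δt = 3 h = 10800 s, V = ΣQ_DR · Δt = 463.7 × 10800 = 5.01 × 10^6 ft³.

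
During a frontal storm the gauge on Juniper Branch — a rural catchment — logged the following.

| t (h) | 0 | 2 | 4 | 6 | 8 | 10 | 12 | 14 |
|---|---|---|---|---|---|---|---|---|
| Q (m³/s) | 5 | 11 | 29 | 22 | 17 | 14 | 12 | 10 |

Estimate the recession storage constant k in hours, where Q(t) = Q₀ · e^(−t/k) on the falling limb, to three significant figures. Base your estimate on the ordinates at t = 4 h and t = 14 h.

k ≈ 9.39 h

On the falling limb, Q drops from 29 to 10 m³/s between t = 4 h and t = 14 h (Δt = 10 h).
k = −Δt / ln(Q₂/Q₁) = −10 / ln(10/29) = 9.39 h.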